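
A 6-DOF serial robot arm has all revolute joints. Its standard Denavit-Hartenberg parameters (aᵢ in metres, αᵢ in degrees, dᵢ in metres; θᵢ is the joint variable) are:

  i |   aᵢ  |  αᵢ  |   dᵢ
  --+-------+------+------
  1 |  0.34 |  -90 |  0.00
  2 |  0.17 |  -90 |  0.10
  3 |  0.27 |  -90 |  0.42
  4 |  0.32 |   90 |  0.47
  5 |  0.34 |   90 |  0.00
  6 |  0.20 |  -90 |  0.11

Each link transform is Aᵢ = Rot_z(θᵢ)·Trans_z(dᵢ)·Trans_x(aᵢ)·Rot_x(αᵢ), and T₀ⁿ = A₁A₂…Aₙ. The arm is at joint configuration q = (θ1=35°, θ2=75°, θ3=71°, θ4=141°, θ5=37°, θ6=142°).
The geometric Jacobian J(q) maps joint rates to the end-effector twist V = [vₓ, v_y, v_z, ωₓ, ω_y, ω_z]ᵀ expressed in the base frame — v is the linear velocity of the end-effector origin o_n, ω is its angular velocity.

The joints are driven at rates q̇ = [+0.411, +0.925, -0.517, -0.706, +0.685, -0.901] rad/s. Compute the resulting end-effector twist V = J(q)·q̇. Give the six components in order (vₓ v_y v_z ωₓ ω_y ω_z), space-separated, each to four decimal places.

0.8389 -0.0572 0.2074 0.5507 0.5254 0.3386

o_n = [0.2184, 0.1555, 0.3085]
J₁: ẑ×o_n = [-0.1555, 0.2184, 0.0000], ω = ẑ
J2: z=[-0.5736, 0.8192, 0.0000] o=[0.2785, 0.1950, 0.0000] → [0.2527, 0.1769, 0.0719, -0.5736, 0.8192, 0.0000]
J3: z=[-0.7912, -0.5540, -0.2588] o=[0.2572, 0.3022, -0.1642] → [-0.2998, 0.3840, 0.0946, -0.7912, -0.5540, -0.2588]
J4: z=[-0.0137, -0.4071, 0.9133] o=[0.0899, -0.1266, -0.3578] → [-0.5289, 0.1265, 0.0484, -0.0137, -0.4071, 0.9133]
J5: z=[0.9996, -0.0264, 0.0032] o=[0.0908, -0.0257, 0.2018] → [-0.0034, -0.1063, 0.1846, 0.9996, -0.0264, 0.0032]
J6: z=[0.0247, 0.8746, -0.4843] o=[0.0942, 0.1389, 0.4992] → [-0.1588, -0.0555, -0.1082, 0.0247, 0.8746, -0.4843]
V = J·q̇ = [0.8389, -0.0572, 0.2074, 0.5507, 0.5254, 0.3386]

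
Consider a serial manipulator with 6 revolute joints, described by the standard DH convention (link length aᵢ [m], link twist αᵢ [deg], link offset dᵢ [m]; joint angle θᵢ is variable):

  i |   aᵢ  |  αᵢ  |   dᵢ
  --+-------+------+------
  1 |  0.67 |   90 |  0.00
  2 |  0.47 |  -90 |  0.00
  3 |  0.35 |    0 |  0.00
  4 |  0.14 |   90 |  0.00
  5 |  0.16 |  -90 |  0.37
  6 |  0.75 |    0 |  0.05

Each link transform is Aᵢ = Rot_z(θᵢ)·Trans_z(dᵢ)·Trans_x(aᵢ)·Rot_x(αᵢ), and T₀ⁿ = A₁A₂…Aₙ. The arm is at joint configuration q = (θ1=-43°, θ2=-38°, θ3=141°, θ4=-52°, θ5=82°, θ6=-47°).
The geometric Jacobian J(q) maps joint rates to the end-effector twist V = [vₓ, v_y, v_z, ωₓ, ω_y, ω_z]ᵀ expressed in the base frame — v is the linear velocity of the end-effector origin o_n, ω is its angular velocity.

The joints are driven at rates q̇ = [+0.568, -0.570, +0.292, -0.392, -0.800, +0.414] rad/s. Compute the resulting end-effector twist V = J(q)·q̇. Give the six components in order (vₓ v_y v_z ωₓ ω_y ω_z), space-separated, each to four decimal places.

o_n = [1.7025, -1.0569, -0.1598]
J₁: ẑ×o_n = [1.0569, 1.7025, -0.0000], ω = ẑ
J2: z=[-0.6820, -0.7314, 0.0000] o=[0.4900, -0.4569, 0.0000] → [0.1169, -0.1090, 1.2959, -0.6820, -0.7314, 0.0000]
J3: z=[0.4503, -0.4199, 0.7880] o=[0.7609, -0.7095, -0.2894] → [0.2193, 0.6837, 0.2390, 0.4503, -0.4199, 0.7880]
J4: z=[0.4503, -0.4199, 0.7880] o=[0.7543, -0.4023, -0.1219] → [0.5318, 0.7642, 0.1034, 0.4503, -0.4199, 0.7880]
J5: z=[0.5643, -0.5501, -0.6156] o=[0.8512, -0.3012, -0.1234] → [-0.4452, -0.5035, 0.0418, 0.5643, -0.5501, -0.6156]
J6: z=[-0.6226, -0.7733, 0.1203] o=[1.1468, -0.5552, -0.2265] → [0.0087, 0.1084, 0.7421, -0.6226, -0.7733, 0.1203]
V = J·q̇ = [0.7490, 1.3769, -0.4357, -0.3655, 0.5788, 1.0315]

0.7490 1.3769 -0.4357 -0.3655 0.5788 1.0315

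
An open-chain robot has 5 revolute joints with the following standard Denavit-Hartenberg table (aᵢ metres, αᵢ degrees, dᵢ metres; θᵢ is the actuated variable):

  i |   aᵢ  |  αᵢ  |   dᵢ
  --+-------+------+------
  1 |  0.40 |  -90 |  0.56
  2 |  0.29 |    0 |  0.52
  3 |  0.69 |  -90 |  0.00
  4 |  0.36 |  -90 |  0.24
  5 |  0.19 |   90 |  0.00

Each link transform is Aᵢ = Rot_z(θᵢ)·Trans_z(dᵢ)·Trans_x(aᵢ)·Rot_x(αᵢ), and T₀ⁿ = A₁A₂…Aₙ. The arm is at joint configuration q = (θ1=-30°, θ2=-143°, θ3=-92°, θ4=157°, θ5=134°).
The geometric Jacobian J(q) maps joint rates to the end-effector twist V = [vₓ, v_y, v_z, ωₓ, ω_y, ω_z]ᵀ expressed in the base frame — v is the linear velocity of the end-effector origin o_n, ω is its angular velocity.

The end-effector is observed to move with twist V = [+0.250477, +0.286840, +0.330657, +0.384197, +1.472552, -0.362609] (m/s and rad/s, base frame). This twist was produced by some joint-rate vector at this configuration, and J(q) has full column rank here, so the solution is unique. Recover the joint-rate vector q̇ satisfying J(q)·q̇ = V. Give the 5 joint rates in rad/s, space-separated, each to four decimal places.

-0.9910 0.0520 0.7480 0.6910 0.7250

o_n = [0.0495, 0.4690, 0.4005]
J₁: ẑ×o_n = [-0.4690, 0.0495, 0.0000], ω = ẑ
J2: z=[0.5000, 0.8660, 0.0000] o=[0.3464, -0.2000, 0.5600] → [-0.1381, 0.0797, 0.5916, 0.5000, 0.8660, 0.0000]
J3: z=[0.5000, 0.8660, 0.0000] o=[0.4058, 0.3661, 0.7345] → [-0.2893, 0.1670, 0.3600, 0.5000, 0.8660, 0.0000]
J4: z=[-0.7094, 0.4096, 0.5736] o=[0.0631, 0.5640, 0.1693] → [0.1492, 0.1562, 0.0730, -0.7094, 0.4096, 0.5736]
J5: z=[0.6543, 0.6851, 0.3201] o=[-0.0129, 0.4455, 0.5784] → [-0.1294, 0.1364, -0.0274, 0.6543, 0.6851, 0.3201]
q̇ = J⁺·V = [-0.9910, 0.0520, 0.7480, 0.6910, 0.7250]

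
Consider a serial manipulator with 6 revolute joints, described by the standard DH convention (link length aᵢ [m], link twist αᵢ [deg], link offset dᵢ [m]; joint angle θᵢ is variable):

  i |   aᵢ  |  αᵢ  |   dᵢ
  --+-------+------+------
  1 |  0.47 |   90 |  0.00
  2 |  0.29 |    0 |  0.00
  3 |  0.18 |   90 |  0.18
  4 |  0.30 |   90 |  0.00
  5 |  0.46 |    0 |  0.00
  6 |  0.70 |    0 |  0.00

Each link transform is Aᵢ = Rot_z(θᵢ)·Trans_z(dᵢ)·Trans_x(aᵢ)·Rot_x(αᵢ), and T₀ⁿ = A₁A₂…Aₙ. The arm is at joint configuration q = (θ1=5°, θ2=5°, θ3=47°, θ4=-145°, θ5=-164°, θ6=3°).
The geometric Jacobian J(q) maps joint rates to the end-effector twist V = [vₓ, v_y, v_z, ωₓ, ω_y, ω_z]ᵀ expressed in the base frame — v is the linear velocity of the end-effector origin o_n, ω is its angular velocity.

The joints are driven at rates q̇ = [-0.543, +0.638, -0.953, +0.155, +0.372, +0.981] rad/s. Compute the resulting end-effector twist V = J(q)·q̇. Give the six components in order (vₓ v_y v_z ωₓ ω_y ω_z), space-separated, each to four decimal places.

o_n = [1.0478, -0.5520, 0.9045]
J₁: ẑ×o_n = [0.5520, 1.0478, -0.0000], ω = ẑ
J2: z=[0.0872, -0.9962, 0.0000] o=[0.4682, 0.0410, 0.0000] → [-0.9011, -0.0788, 0.5257, 0.0872, -0.9962, 0.0000]
J3: z=[0.0872, -0.9962, 0.0000] o=[0.7560, 0.0661, 0.0253] → [-0.8759, -0.0766, 0.2368, 0.0872, -0.9962, 0.0000]
J4: z=[0.7850, 0.0687, -0.6157] o=[0.8821, -0.1035, 0.1671] → [-0.2254, -0.6809, -0.3634, 0.7850, 0.0687, -0.6157]
J5: z=[-0.2804, -0.8468, -0.4520] o=[0.7164, 0.0547, -0.0265] → [-1.0626, 0.1113, 0.4508, -0.2804, -0.8468, -0.4520]
J6: z=[-0.2804, -0.8468, -0.4520] o=[0.8611, -0.1872, 0.3370] → [-0.6455, 0.0747, 0.2604, -0.2804, -0.8468, -0.4520]
V = J·q̇ = [-1.1033, -0.5370, 0.4765, -0.2851, -0.8213, -1.2500]

-1.1033 -0.5370 0.4765 -0.2851 -0.8213 -1.2500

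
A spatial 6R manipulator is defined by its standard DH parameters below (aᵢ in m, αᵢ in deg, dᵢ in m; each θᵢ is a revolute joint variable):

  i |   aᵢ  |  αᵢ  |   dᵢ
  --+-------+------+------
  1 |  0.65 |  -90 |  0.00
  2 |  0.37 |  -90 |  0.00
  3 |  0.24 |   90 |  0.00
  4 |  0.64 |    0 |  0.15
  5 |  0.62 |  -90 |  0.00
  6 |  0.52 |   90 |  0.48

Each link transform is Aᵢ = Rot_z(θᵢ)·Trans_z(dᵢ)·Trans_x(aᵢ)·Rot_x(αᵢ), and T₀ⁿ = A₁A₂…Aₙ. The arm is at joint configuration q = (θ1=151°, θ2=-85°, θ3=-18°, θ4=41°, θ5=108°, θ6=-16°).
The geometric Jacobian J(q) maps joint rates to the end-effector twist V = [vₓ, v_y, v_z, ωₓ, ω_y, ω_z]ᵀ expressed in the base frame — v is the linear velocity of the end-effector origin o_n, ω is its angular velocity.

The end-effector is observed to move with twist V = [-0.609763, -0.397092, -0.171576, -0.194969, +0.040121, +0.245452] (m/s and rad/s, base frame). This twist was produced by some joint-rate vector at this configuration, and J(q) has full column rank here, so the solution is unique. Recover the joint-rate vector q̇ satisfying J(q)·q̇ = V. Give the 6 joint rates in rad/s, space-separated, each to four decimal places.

o_n = [-1.1273, 0.4770, -0.2314]
J₁: ẑ×o_n = [-0.4770, -1.1273, 0.0000], ω = ẑ
J2: z=[-0.4848, -0.8746, 0.0000] o=[-0.5685, 0.3151, 0.0000] → [0.2024, -0.1122, -0.5672, -0.4848, -0.8746, 0.0000]
J3: z=[-0.8713, 0.4830, -0.0872] o=[-0.5967, 0.3308, 0.3686] → [-0.2770, -0.4765, 0.1289, -0.8713, 0.4830, -0.0872]
J4: z=[-0.4375, -0.8449, -0.3078] o=[-0.6501, 0.2755, 0.5960] → [0.7610, -0.2151, -0.4913, -0.4375, -0.8449, -0.3078]
J5: z=[-0.4375, -0.8449, -0.3078] o=[-1.1889, 0.2405, 0.9708] → [1.0885, -0.5450, -0.0514, -0.4375, -0.8449, -0.3078]
J6: z=[0.8613, -0.2955, -0.4133] o=[-1.3490, 0.5170, 0.4395] → [0.1817, 0.4862, 0.0310, 0.8613, -0.2955, -0.4133]
q̇ = J⁺·V = [0.4440, 0.5000, 0.7200, 0.0410, -0.4040, 0.5990]

0.4440 0.5000 0.7200 0.0410 -0.4040 0.5990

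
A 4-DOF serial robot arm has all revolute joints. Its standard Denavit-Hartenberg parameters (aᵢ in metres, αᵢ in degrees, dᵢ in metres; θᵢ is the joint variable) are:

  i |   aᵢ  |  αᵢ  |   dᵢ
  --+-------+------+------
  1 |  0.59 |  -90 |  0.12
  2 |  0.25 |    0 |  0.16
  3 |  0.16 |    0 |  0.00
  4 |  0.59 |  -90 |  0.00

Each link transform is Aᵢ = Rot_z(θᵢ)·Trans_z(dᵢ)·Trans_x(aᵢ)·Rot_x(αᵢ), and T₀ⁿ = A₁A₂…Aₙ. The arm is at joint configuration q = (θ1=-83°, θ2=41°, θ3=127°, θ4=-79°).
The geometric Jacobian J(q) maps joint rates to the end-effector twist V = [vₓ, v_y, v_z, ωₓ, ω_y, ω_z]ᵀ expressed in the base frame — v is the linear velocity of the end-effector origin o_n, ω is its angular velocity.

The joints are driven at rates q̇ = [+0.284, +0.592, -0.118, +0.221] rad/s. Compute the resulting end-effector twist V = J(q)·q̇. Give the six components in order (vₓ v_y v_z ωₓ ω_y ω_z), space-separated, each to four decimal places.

0.1090 0.5859 -0.0447 0.6898 0.0847 0.2840

o_n = [0.2359, -0.6083, -0.6672]
J₁: ẑ×o_n = [0.6083, 0.2359, -0.0000], ω = ẑ
J2: z=[0.9925, 0.1219, 0.0000] o=[0.0719, -0.5856, 0.1200] → [-0.0959, 0.7813, -0.0425, 0.9925, 0.1219, 0.0000]
J3: z=[0.9925, 0.1219, 0.0000] o=[0.2537, -0.7534, -0.0440] → [-0.0759, 0.6185, 0.1462, 0.9925, 0.1219, 0.0000]
J4: z=[0.9925, 0.1219, 0.0000] o=[0.2346, -0.5980, -0.0773] → [-0.0719, 0.5855, -0.0103, 0.9925, 0.1219, 0.0000]
V = J·q̇ = [0.1090, 0.5859, -0.0447, 0.6898, 0.0847, 0.2840]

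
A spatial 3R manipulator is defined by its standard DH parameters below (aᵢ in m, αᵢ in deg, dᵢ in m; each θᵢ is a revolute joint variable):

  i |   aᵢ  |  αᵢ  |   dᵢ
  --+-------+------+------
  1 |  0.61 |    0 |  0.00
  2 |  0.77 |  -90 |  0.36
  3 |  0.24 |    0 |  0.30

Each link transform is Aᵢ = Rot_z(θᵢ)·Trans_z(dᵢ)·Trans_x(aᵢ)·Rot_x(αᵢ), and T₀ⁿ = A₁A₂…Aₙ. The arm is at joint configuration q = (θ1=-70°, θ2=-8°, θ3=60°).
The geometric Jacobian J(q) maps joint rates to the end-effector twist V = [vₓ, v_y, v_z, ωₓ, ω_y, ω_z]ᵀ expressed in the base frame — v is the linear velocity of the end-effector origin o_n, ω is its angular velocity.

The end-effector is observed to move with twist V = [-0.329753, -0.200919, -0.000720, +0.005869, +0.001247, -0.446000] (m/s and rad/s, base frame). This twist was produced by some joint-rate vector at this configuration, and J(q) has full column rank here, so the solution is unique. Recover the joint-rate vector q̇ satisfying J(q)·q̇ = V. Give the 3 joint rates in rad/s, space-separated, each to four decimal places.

0.0540 -0.5000 0.0060

o_n = [0.6871, -1.3814, 0.1522]
J₁: ẑ×o_n = [1.3814, 0.6871, -0.0000], ω = ẑ
J2: z=[0.0000, 0.0000, 1.0000] o=[0.2086, -0.5732, 0.0000] → [0.8082, 0.4785, -0.0000, 0.0000, 0.0000, 1.0000]
J3: z=[0.9781, 0.2079, 0.0000] o=[0.3687, -1.3264, 0.3600] → [-0.0432, 0.2033, -0.1200, 0.9781, 0.2079, 0.0000]
q̇ = J⁺·V = [0.0540, -0.5000, 0.0060]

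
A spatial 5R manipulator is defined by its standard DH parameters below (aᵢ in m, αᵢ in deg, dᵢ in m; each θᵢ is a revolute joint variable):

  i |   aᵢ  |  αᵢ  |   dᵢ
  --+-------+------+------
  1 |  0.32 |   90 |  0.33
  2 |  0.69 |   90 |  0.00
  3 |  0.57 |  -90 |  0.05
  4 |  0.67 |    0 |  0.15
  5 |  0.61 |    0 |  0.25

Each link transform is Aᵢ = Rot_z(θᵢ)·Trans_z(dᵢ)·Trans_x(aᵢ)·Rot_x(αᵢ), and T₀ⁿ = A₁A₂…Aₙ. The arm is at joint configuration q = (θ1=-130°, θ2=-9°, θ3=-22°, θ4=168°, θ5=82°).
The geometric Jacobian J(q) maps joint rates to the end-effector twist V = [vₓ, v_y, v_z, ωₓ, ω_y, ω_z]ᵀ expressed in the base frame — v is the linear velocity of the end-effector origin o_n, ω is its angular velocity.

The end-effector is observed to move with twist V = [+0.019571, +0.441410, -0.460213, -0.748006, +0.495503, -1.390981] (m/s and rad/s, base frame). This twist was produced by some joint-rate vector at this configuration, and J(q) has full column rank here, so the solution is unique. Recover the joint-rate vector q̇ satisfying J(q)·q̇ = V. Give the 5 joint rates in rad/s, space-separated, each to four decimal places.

-0.5670 0.3250 0.7980 0.7990 -0.1880

o_n = [-0.8856, -0.3072, -0.2367]
J₁: ẑ×o_n = [0.3072, -0.8856, 0.0000], ω = ẑ
J2: z=[-0.7660, 0.6428, 0.0000] o=[-0.2057, -0.2451, 0.3300] → [-0.3643, -0.4341, 0.4846, -0.7660, 0.6428, 0.0000]
J3: z=[0.1006, 0.1198, -0.9877] o=[-0.6438, -0.7672, 0.2221] → [0.3994, 0.2850, 0.0752, 0.1006, 0.1198, -0.9877]
J4: z=[-0.9481, 0.3126, -0.0586] o=[-0.8107, -1.2983, 0.0900] → [-0.0440, -0.3053, -0.9163, -0.9481, 0.3126, -0.0586]
J5: z=[-0.9481, 0.3126, -0.0586] o=[-0.7692, -0.6506, 0.3139] → [-0.1519, -0.5151, -0.2892, -0.9481, 0.3126, -0.0586]
q̇ = J⁺·V = [-0.5670, 0.3250, 0.7980, 0.7990, -0.1880]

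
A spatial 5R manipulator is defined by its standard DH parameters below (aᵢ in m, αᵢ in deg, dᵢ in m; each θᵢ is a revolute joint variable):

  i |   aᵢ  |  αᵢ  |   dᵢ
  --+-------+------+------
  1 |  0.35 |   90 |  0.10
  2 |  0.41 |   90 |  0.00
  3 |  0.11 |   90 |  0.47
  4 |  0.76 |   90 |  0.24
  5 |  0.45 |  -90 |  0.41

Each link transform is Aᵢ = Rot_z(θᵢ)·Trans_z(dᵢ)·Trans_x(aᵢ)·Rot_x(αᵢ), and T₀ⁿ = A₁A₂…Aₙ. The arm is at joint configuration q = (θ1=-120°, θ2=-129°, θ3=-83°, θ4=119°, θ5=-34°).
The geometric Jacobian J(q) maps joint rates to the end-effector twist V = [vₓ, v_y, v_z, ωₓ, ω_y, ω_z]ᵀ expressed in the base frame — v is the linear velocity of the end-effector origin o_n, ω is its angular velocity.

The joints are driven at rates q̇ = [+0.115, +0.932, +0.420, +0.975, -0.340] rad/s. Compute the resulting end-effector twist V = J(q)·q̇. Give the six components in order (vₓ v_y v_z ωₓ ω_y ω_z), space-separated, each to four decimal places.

o_n = [0.5289, 1.0791, 0.8246]
J₁: ẑ×o_n = [-1.0791, 0.5289, 0.0000], ω = ẑ
J2: z=[-0.8660, 0.5000, 0.0000] o=[-0.1750, -0.3031, 0.1000] → [0.3623, 0.6275, -1.5490, -0.8660, 0.5000, 0.0000]
J3: z=[0.3886, 0.6730, 0.6293] o=[-0.0460, -0.0797, -0.2186] → [-0.0271, -0.0436, 0.0634, 0.3886, 0.6730, 0.6293]
J4: z=[-0.2068, -0.6019, 0.7714] o=[0.2354, 0.1894, 0.0667] → [-1.1424, 0.3831, -0.0073, -0.2068, -0.6019, 0.7714]
J5: z=[0.9737, -0.0497, 0.2223] o=[0.1132, 0.6507, 0.7051] → [-0.1012, -0.0240, 0.4378, 0.9737, -0.0497, 0.2223]
V = J·q̇ = [-0.8773, 1.0090, -1.5731, -1.1766, 0.1787, 1.0558]

-0.8773 1.0090 -1.5731 -1.1766 0.1787 1.0558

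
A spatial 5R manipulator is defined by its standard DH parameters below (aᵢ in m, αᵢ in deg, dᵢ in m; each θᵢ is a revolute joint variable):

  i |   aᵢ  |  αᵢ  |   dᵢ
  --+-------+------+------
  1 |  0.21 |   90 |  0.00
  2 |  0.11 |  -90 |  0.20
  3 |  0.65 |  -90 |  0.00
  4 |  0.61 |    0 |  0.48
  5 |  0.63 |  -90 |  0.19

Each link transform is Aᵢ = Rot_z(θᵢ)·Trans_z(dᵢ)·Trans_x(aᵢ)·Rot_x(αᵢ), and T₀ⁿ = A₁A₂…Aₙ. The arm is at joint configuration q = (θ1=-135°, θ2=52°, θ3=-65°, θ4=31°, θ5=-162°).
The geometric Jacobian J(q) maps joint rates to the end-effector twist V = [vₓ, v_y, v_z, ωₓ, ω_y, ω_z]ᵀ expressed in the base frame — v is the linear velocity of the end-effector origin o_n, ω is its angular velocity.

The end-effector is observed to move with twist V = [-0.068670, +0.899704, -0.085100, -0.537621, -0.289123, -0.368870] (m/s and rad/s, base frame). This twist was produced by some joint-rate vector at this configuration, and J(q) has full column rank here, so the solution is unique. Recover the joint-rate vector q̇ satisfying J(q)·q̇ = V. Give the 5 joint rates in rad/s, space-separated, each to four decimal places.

o_n = [-0.9386, -0.0826, 0.9174]
J₁: ẑ×o_n = [0.0826, -0.9386, 0.0000], ω = ẑ
J2: z=[-0.7071, 0.7071, 0.0000] o=[-0.1485, -0.1485, 0.0000] → [0.6487, 0.6487, 0.5121, -0.7071, 0.7071, 0.0000]
J3: z=[0.5572, 0.5572, 0.6157] o=[-0.3378, -0.0550, 0.0867] → [0.4799, -0.8328, 0.3193, 0.5572, 0.5572, 0.6157]
J4: z=[-0.0957, -0.6934, 0.7142] o=[-0.8739, 0.2420, 0.3031] → [-0.1941, 0.0126, -0.0137, -0.0957, -0.6934, 0.7142]
J5: z=[-0.0957, -0.6934, 0.7142] o=[-1.5262, -0.0270, 0.6267] → [-0.1619, 0.4475, 0.4128, -0.0957, -0.6934, 0.7142]
q̇ = J⁺·V = [-0.5470, 0.4090, -0.3510, 0.9620, -0.4100]

-0.5470 0.4090 -0.3510 0.9620 -0.4100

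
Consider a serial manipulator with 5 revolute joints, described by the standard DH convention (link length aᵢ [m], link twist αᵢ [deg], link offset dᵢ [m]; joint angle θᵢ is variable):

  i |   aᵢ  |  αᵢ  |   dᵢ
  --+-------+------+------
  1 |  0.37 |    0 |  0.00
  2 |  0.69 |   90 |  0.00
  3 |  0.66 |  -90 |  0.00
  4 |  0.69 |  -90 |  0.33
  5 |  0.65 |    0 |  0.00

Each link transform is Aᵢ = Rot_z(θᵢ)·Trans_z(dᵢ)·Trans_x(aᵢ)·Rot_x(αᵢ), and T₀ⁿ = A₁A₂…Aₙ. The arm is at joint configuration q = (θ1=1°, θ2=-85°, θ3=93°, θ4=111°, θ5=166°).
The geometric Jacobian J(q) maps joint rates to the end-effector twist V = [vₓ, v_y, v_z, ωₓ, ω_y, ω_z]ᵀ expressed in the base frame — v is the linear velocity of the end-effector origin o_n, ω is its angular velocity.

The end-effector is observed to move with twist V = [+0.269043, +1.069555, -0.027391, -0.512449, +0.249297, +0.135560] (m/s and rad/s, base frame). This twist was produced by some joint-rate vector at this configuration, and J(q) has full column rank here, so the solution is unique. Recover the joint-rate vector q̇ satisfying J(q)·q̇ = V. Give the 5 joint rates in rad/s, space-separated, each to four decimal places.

0.7910 0.2410 0.1460 0.3480 0.9420

o_n = [0.4756, -0.4692, 0.6288]
J₁: ẑ×o_n = [0.4692, 0.4756, -0.0000], ω = ẑ
J2: z=[0.0000, 0.0000, 1.0000] o=[0.3699, 0.0065, 0.0000] → [0.4756, 0.1057, -0.0000, 0.0000, 0.0000, 1.0000]
J3: z=[-0.9945, -0.1045, 0.0000] o=[0.4421, -0.6798, 0.0000] → [-0.0657, 0.6254, -0.2059, -0.9945, -0.1045, 0.0000]
J4: z=[-0.1044, 0.9932, -0.0523] o=[0.4385, -0.6454, 0.6591] → [-0.0208, -0.0051, -0.0553, -0.1044, 0.9932, -0.0523]
J5: z=[-0.3513, -0.0861, -0.9323] o=[1.0460, -0.2632, 0.3949] → [-0.2121, 0.6140, 0.0233, -0.3513, -0.0861, -0.9323]
q̇ = J⁺·V = [0.7910, 0.2410, 0.1460, 0.3480, 0.9420]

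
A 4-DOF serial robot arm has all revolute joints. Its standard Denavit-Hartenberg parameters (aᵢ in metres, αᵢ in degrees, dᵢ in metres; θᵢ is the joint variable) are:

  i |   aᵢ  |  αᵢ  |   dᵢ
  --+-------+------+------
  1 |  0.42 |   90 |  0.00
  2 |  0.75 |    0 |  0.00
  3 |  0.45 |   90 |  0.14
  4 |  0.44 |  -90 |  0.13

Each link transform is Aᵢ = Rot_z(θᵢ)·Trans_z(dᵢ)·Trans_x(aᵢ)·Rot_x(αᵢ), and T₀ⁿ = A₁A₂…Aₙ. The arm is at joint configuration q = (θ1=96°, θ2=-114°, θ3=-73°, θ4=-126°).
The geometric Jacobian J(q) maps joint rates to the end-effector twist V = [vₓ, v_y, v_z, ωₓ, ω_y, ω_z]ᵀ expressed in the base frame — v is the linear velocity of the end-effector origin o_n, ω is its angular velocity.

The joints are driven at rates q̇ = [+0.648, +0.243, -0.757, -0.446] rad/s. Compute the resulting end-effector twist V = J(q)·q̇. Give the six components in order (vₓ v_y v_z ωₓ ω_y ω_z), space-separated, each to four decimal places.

0.1254 0.2771 -0.0040 -0.5055 -0.1078 0.2053

o_n = [-0.2086, -0.0814, -0.5328]
J₁: ẑ×o_n = [0.0814, -0.2086, 0.0000], ω = ẑ
J2: z=[0.9945, 0.1045, 0.0000] o=[-0.0439, 0.4177, 0.0000] → [-0.0557, 0.5299, -0.4792, 0.9945, 0.1045, 0.0000]
J3: z=[0.9945, 0.1045, 0.0000] o=[-0.0120, 0.1143, -0.6852] → [0.0159, -0.1515, -0.1741, 0.9945, 0.1045, 0.0000]
J4: z=[-0.0127, 0.1212, 0.9925] o=[0.1739, -0.3152, -0.6303] → [-0.2203, -0.3784, 0.0434, -0.0127, 0.1212, 0.9925]
V = J·q̇ = [0.1254, 0.2771, -0.0040, -0.5055, -0.1078, 0.2053]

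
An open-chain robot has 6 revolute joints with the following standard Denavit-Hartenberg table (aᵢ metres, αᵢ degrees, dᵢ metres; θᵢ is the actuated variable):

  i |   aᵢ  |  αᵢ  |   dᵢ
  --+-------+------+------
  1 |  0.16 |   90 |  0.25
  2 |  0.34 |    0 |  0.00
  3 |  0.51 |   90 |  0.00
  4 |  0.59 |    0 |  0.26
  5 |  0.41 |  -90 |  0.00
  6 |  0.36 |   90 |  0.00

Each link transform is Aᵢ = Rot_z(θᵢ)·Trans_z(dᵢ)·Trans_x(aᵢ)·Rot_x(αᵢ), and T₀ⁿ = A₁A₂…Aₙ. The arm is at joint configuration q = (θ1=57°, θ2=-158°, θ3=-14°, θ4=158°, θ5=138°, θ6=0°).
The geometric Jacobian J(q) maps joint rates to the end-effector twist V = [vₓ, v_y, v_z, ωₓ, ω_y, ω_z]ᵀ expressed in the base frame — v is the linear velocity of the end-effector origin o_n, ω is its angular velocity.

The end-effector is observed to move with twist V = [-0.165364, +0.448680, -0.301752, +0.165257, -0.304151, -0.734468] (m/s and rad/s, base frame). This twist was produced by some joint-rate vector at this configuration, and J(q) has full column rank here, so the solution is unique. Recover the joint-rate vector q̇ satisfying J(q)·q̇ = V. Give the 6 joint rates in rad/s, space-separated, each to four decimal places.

-0.9920 0.4540 -0.2120 -0.0150 0.2930 0.1420

o_n = [-0.6614, -0.1536, 0.3383]
J₁: ẑ×o_n = [0.1536, -0.6614, 0.0000], ω = ẑ
J2: z=[0.8387, -0.5446, 0.0000] o=[0.0871, 0.1342, 0.2500] → [-0.0481, -0.0740, -0.6490, 0.8387, -0.5446, 0.0000]
J3: z=[0.8387, -0.5446, 0.0000] o=[-0.0846, -0.1302, 0.1226] → [-0.1174, -0.1809, -0.3338, 0.8387, -0.5446, 0.0000]
J4: z=[-0.0758, -0.1167, 0.9903] o=[-0.3596, -0.5538, 0.0517] → [-0.4298, -0.2771, -0.0656, -0.0758, -0.1167, 0.9903]
J5: z=[-0.0758, -0.1167, 0.9903] o=[0.1011, -0.2502, 0.3853] → [-0.0902, -0.7586, -0.0963, -0.0758, -0.1167, 0.9903]
J6: z=[-0.1171, -0.9852, -0.1251] o=[-0.3049, -0.1987, 0.3602] → [0.0273, 0.0420, -0.3565, -0.1171, -0.9852, -0.1251]
q̇ = J⁺·V = [-0.9920, 0.4540, -0.2120, -0.0150, 0.2930, 0.1420]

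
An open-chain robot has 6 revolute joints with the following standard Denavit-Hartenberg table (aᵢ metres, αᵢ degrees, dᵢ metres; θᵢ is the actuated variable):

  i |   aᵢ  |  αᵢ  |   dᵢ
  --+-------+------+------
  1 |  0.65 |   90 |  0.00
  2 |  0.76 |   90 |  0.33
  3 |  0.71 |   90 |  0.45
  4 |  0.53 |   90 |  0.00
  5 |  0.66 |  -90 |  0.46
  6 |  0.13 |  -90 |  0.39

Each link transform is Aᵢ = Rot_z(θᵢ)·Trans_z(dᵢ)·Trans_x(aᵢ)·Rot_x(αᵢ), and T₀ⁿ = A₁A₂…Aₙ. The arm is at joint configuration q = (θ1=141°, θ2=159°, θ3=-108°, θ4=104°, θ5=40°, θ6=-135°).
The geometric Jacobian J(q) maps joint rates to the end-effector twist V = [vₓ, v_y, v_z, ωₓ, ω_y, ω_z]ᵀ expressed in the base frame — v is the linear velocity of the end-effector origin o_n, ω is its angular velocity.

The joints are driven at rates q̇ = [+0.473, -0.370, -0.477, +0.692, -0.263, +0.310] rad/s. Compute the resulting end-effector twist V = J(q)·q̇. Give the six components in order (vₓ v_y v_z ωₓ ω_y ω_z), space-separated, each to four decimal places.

-0.1455 0.6319 0.1158 -0.3187 0.4049 -0.5061

o_n = [-1.3132, 0.4393, 1.1193]
J₁: ẑ×o_n = [-0.4393, -1.3132, 0.0000], ω = ẑ
J2: z=[0.6293, 0.7771, 0.0000] o=[-0.5051, 0.4091, 0.0000] → [0.8698, -0.7044, 0.6470, 0.6293, 0.7771, 0.0000]
J3: z=[-0.2785, 0.2255, 0.9336] o=[0.2539, 0.2190, 0.2724] → [-0.0146, -1.2271, 0.2921, -0.2785, 0.2255, 0.9336]
J4: z=[-0.4955, 0.7989, -0.3408] o=[-0.4555, -0.0754, 0.6138] → [0.5792, 0.5428, 0.4302, -0.4955, 0.7989, -0.3408]
J5: z=[-0.8657, -0.4864, 0.1184] o=[-0.4933, 0.1121, 1.1081] → [-0.0442, -0.0874, -0.6821, -0.8657, -0.4864, 0.1184]
J6: z=[-0.3338, 0.3846, -0.8606] o=[-1.1377, 0.4061, 1.4895] → [-0.1139, 0.0274, 0.0564, -0.3338, 0.3846, -0.8606]
V = J·q̇ = [-0.1455, 0.6319, 0.1158, -0.3187, 0.4049, -0.5061]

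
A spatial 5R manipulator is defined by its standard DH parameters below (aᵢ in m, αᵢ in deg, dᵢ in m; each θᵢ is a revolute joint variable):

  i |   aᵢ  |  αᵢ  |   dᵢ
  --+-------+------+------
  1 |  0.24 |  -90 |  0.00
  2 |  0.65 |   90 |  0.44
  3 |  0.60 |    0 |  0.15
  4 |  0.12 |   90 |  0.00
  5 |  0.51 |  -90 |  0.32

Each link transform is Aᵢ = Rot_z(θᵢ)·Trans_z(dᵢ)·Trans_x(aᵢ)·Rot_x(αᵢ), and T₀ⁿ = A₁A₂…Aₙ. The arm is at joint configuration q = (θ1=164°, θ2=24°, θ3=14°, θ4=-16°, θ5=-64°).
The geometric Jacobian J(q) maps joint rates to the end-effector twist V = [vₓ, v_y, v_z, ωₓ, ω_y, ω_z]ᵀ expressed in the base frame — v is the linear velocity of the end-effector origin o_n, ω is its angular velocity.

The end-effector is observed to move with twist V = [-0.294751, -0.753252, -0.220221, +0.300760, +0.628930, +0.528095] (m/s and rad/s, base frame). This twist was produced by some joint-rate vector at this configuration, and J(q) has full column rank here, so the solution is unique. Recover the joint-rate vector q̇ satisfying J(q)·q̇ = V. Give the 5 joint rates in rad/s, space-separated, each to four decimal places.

0.7130 0.1870 -0.3600 0.1440 0.8750

o_n = [-1.5537, 0.1820, -0.9180]
J₁: ẑ×o_n = [-0.1820, -1.5537, 0.0000], ω = ẑ
J2: z=[-0.2756, -0.9613, 0.0000] o=[-0.2307, 0.0662, 0.0000] → [0.8824, -0.2530, -1.3037, -0.2756, -0.9613, 0.0000]
J3: z=[-0.3910, 0.1121, 0.9135] o=[-0.9228, -0.1931, -0.2644] → [-0.4159, -0.8320, -0.0759, -0.3910, 0.1121, 0.9135]
J4: z=[-0.3910, 0.1121, 0.9135] o=[-1.5327, -0.1692, -0.3641] → [-0.3829, -0.2358, -0.1350, -0.3910, 0.1121, 0.9135]
J5: z=[0.3061, 0.9519, 0.0142] o=[-1.6368, -0.1350, -0.4129] → [-0.4853, 0.1558, 0.0179, 0.3061, 0.9519, 0.0142]
q̇ = J⁺·V = [0.7130, 0.1870, -0.3600, 0.1440, 0.8750]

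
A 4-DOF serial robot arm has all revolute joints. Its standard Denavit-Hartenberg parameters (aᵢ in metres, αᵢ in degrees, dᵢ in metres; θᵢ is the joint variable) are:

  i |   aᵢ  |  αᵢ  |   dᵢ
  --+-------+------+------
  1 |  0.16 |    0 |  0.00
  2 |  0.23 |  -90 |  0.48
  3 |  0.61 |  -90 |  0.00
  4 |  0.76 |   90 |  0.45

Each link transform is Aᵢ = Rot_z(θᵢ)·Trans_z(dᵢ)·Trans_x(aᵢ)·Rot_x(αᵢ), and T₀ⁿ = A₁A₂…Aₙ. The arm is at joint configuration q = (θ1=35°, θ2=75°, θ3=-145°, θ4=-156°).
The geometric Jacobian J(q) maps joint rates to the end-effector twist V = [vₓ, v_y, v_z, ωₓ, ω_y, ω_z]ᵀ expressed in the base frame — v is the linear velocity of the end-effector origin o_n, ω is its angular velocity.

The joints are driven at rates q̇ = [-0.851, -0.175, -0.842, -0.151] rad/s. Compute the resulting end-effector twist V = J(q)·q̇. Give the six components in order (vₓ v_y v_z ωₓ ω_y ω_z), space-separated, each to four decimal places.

0.6845 0.2004 0.2487 0.8208 0.2066 -1.1497

o_n = [-0.3500, 0.5096, 0.8003]
J₁: ẑ×o_n = [-0.5096, -0.3500, 0.0000], ω = ẑ
J2: z=[0.0000, 0.0000, 1.0000] o=[0.1311, 0.0918, 0.0000] → [-0.4178, -0.4810, 0.0000, 0.0000, 0.0000, 1.0000]
J3: z=[-0.9397, -0.3420, 0.0000] o=[0.0524, 0.3079, 0.4800] → [-0.1095, 0.3010, -0.3272, -0.9397, -0.3420, 0.0000]
J4: z=[-0.1962, 0.5390, 0.8192] o=[0.2233, -0.1616, 0.8299] → [-0.5658, -0.4754, 0.1773, -0.1962, 0.5390, 0.8192]
V = J·q̇ = [0.6845, 0.2004, 0.2487, 0.8208, 0.2066, -1.1497]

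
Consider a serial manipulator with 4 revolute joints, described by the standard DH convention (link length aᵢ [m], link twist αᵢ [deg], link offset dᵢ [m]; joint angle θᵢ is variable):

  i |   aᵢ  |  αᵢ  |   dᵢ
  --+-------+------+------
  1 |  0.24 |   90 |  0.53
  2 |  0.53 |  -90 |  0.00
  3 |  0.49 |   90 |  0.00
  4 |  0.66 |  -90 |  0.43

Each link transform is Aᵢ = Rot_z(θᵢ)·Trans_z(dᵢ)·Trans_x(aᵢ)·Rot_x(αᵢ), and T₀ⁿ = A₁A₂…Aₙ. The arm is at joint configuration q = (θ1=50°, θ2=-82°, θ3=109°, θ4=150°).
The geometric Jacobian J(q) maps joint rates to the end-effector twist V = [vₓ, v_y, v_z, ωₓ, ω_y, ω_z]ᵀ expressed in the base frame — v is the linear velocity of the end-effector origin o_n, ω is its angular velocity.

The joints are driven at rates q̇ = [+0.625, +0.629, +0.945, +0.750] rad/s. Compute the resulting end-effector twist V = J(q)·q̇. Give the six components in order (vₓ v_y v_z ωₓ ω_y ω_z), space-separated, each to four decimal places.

o_n = [0.4023, 0.5773, -0.3778]
J₁: ẑ×o_n = [-0.5773, 0.4023, 0.0000], ω = ẑ
J2: z=[0.7660, -0.6428, 0.0000] o=[0.1543, 0.1839, 0.5300] → [0.5835, 0.6954, 0.4608, 0.7660, -0.6428, 0.0000]
J3: z=[0.6365, 0.7586, 0.1392] o=[0.2017, 0.2404, 0.0052] → [-0.3374, 0.2717, 0.0623, 0.6365, 0.7586, 0.1392]
J4: z=[-0.1648, 0.3101, -0.9363] o=[-0.1675, 0.5212, 0.1631] → [-0.1152, -0.6227, -0.1859, -0.1648, 0.3101, -0.9363]
V = J·q̇ = [-0.3990, 0.4786, 0.2092, 0.9598, 0.5451, 0.0543]

-0.3990 0.4786 0.2092 0.9598 0.5451 0.0543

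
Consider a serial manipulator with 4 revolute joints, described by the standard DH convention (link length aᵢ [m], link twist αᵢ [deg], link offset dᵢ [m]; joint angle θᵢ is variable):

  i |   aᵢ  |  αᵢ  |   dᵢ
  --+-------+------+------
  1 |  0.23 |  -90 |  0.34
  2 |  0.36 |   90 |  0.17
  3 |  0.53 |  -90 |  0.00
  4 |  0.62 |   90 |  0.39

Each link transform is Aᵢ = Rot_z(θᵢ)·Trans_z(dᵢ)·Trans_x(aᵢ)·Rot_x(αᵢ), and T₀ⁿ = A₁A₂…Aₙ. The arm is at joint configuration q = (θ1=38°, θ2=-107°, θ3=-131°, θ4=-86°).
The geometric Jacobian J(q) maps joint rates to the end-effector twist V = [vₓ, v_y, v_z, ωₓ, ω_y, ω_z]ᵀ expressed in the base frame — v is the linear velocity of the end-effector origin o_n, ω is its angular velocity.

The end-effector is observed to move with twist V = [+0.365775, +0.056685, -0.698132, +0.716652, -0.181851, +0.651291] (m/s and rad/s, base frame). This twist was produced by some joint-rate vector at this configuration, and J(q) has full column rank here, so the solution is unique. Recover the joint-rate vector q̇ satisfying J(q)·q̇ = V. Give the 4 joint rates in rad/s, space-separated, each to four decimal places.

o_n = [-0.0297, -0.6812, 0.4253]
J₁: ẑ×o_n = [0.6812, -0.0297, 0.0000], ω = ẑ
J2: z=[-0.6157, 0.7880, 0.0000] o=[0.1812, 0.1416, 0.3400] → [0.0672, 0.0525, 0.6728, -0.6157, 0.7880, 0.0000]
J3: z=[-0.7536, -0.5888, -0.2924] o=[-0.0064, 0.2108, 0.6843] → [-0.1083, -0.1883, 0.6584, -0.7536, -0.5888, -0.2924]
J4: z=[0.2300, -0.6528, 0.7217] o=[0.3200, -0.0418, 0.3518] → [0.4135, -0.2693, -0.3754, 0.2300, -0.6528, 0.7217]
q̇ = J⁺·V = [0.5760, -0.6370, -0.4550, -0.0800]

0.5760 -0.6370 -0.4550 -0.0800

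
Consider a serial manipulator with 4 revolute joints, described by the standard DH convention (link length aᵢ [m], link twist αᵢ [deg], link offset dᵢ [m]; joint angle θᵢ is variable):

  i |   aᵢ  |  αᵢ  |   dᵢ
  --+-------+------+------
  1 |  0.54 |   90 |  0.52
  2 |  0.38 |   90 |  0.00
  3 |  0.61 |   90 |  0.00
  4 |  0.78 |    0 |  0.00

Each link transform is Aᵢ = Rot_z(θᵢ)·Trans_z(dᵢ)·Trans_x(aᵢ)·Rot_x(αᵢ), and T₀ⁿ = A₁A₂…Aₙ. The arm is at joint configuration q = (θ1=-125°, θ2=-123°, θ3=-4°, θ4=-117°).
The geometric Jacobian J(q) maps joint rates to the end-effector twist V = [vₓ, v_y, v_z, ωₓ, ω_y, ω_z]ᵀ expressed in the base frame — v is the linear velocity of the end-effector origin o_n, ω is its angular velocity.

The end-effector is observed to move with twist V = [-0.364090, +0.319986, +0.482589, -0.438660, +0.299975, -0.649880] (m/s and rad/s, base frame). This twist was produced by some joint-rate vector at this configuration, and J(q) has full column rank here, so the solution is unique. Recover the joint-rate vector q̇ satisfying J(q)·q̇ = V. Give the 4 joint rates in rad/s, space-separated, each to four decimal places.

o_n = [-0.4310, -0.6466, -0.3913]
J₁: ẑ×o_n = [0.6466, -0.4310, 0.0000], ω = ẑ
J2: z=[-0.8192, 0.5736, 0.0000] o=[-0.3097, -0.4423, 0.5200] → [-0.5227, -0.7465, 0.2369, -0.8192, 0.5736, 0.0000]
J3: z=[0.4810, 0.6870, 0.5446] o=[-0.1910, -0.2728, 0.2013] → [-0.2035, 0.1544, -0.0150, 0.4810, 0.6870, 0.5446]
J4: z=[0.7954, -0.6033, 0.0585] o=[0.0339, -0.0257, -0.3090] → [0.0859, 0.0382, -0.7743, 0.7954, -0.6033, 0.0585]
q̇ = J⁺·V = [-0.5910, -0.1290, -0.0370, -0.6620]

-0.5910 -0.1290 -0.0370 -0.6620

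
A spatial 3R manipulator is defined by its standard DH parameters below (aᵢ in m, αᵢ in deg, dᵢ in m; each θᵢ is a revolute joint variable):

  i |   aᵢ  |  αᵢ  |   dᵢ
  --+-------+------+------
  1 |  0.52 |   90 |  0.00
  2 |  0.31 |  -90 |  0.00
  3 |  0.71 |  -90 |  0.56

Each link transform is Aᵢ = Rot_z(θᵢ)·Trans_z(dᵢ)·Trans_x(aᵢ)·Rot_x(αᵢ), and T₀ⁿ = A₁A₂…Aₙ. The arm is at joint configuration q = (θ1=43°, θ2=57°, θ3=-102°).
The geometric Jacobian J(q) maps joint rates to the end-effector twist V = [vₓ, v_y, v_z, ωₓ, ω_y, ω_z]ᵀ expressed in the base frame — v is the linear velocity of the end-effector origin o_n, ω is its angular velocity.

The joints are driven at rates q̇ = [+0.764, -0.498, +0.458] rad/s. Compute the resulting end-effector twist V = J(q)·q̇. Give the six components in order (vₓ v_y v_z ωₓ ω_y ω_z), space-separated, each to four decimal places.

o_n = [0.5751, -0.4133, 0.4412]
J₁: ẑ×o_n = [0.4133, 0.5751, -0.0000], ω = ẑ
J2: z=[0.6820, -0.7314, 0.0000] o=[0.3803, 0.3546, 0.0000] → [-0.3227, -0.3009, -0.3812, 0.6820, -0.7314, 0.0000]
J3: z=[-0.6134, -0.5720, 0.5446] o=[0.5038, 0.4698, 0.2600] → [0.3773, 0.1500, 0.5824, -0.6134, -0.5720, 0.5446]
V = J·q̇ = [0.6492, 0.6579, 0.4566, -0.6206, 0.1023, 1.0134]

0.6492 0.6579 0.4566 -0.6206 0.1023 1.0134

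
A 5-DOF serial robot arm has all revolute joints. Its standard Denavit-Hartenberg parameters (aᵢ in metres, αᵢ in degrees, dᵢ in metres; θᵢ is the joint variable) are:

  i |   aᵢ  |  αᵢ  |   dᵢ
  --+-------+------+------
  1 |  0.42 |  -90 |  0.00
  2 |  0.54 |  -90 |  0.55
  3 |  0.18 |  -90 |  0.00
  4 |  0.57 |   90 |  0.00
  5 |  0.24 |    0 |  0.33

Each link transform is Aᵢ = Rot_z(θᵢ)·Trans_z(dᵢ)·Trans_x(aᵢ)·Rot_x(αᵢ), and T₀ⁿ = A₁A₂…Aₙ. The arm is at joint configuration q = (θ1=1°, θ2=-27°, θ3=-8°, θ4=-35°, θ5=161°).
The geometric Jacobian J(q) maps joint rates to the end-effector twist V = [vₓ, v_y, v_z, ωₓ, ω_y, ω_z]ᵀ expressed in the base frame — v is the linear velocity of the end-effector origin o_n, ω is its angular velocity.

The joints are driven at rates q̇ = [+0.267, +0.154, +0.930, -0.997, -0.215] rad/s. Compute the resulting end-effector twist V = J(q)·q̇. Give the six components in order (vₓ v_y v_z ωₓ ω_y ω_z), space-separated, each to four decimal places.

-0.5224 -0.0169 -0.4521 0.3072 1.1640 -0.4123

o_n = [1.3536, 0.5341, -0.0439]
J₁: ẑ×o_n = [-0.5341, 1.3536, 0.0000], ω = ẑ
J2: z=[-0.0175, 0.9998, 0.0000] o=[0.4199, 0.0073, 0.0000] → [-0.0439, -0.0008, -0.9427, -0.0175, 0.9998, 0.0000]
J3: z=[0.4539, 0.0079, -0.8910] o=[0.8914, 0.5656, 0.2452] → [-0.0304, -0.2806, -0.0180, 0.4539, 0.0079, -0.8910]
J4: z=[0.1413, -0.9880, 0.0632] o=[1.0498, 0.5935, 0.3261] → [0.3693, 0.0715, 0.2917, 0.1413, -0.9880, 0.0632]
J5: z=[-0.1328, -0.0822, -0.9877] o=[1.6090, 0.6682, 0.2447] → [-0.1087, 0.2139, -0.0032, -0.1328, -0.0822, -0.9877]
V = J·q̇ = [-0.5224, -0.0169, -0.4521, 0.3072, 1.1640, -0.4123]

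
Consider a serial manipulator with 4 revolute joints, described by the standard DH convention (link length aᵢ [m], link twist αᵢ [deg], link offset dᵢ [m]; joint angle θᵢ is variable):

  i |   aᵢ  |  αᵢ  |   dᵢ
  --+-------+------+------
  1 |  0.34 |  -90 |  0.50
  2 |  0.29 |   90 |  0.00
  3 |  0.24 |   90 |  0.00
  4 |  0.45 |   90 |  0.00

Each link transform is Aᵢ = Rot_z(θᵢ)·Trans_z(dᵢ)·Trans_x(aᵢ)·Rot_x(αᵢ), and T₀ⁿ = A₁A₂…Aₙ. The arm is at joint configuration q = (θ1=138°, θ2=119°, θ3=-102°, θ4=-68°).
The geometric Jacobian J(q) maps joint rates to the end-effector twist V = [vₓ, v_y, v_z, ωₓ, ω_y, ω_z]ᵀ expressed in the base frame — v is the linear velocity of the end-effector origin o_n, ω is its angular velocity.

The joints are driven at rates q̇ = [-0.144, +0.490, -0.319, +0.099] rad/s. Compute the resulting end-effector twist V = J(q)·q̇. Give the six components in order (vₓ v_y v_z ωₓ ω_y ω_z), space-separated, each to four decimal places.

o_n = [0.3598, 0.2138, 0.5229]
J₁: ẑ×o_n = [-0.2138, 0.3598, 0.0000], ω = ẑ
J2: z=[-0.6691, -0.7431, 0.0000] o=[-0.2527, 0.2275, 0.5000] → [-0.0170, 0.0153, 0.4643, -0.6691, -0.7431, 0.0000]
J3: z=[-0.6500, 0.5852, -0.4848] o=[-0.1482, 0.1334, 0.2464] → [0.2008, -0.0665, -0.3495, -0.6500, 0.5852, -0.4848]
J4: z=[-0.4915, 0.1628, 0.8555] o=[-0.0091, 0.3241, 0.2900] → [0.1323, 0.4301, -0.0059, -0.4915, 0.1628, 0.8555]
V = J·q̇ = [-0.0285, 0.0195, 0.3384, -0.1692, -0.5347, 0.0953]

-0.0285 0.0195 0.3384 -0.1692 -0.5347 0.0953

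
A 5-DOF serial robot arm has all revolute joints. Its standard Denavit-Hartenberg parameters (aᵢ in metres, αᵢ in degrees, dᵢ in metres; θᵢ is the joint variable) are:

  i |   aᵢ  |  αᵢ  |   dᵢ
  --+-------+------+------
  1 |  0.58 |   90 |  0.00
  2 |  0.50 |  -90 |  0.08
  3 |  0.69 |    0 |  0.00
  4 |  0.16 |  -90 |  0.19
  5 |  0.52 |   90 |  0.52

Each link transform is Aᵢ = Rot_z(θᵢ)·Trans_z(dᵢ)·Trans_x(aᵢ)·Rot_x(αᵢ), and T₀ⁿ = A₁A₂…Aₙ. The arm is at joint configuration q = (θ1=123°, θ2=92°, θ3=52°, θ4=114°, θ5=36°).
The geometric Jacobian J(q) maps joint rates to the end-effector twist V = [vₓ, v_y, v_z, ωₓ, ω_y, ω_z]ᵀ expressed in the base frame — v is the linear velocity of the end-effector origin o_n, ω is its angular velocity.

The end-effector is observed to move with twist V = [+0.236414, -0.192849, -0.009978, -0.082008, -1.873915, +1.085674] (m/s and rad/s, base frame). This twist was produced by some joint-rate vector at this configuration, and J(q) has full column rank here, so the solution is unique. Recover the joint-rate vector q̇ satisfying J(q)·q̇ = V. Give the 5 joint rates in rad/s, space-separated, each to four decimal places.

o_n = [-0.4579, 0.5222, 0.2395]
J₁: ẑ×o_n = [-0.5222, -0.4579, 0.0000], ω = ẑ
J2: z=[0.8387, 0.5446, 0.0000] o=[-0.3159, 0.4864, 0.0000] → [0.1304, -0.2008, 0.1074, 0.8387, 0.5446, 0.0000]
J3: z=[0.5443, -0.8382, -0.0349] o=[-0.2393, 0.5154, 0.4997] → [0.2184, 0.1493, -0.1795, 0.5443, -0.8382, -0.0349]
J4: z=[0.5443, -0.8382, -0.0349] o=[-0.6872, 0.2068, 0.9242] → [0.5850, 0.3647, 0.3639, 0.5443, -0.8382, -0.0349]
J5: z=[0.8092, 0.5355, -0.2418] o=[-0.6192, 0.0310, 0.7625] → [-0.1613, 0.3842, 0.3111, 0.8092, 0.5355, -0.2418]
q̇ = J⁺·V = [0.9710, -0.4160, 0.5580, 0.9640, -0.6940]

0.9710 -0.4160 0.5580 0.9640 -0.6940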